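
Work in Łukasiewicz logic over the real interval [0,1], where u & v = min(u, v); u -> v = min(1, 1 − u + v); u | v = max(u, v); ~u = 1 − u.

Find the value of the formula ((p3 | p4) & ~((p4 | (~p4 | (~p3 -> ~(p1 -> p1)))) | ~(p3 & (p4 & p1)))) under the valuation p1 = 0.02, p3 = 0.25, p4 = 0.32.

0.02

(p3 | p4) = max(0.25, 0.32) = 0.32
~p4: Łukasiewicz ¬ gives 1 − 0.32 = 0.68
~p3: Łukasiewicz ¬ gives 1 − 0.25 = 0.75
(p1 -> p1): min(1, 1 − 0.02 + 0.02) = 1
~(p1 -> p1): Łukasiewicz ¬ gives 1 − 1 = 0
(~p3 -> ~(p1 -> p1)): min(1, 1 − 0.75 + 0) = 0.25
(~p4 | (~p3 -> ~(p1 -> p1))) = max(0.68, 0.25) = 0.68
(p4 | (~p4 | (~p3 -> ~(p1 -> p1)))) = max(0.32, 0.68) = 0.68
(p4 & p1) = min(0.32, 0.02) = 0.02
(p3 & (p4 & p1)) = min(0.25, 0.02) = 0.02
~(p3 & (p4 & p1)): Łukasiewicz ¬ gives 1 − 0.02 = 0.98
((p4 | (~p4 | (~p3 -> ~(p1 -> p1)))) | ~(p3 & (p4 & p1))) = max(0.68, 0.98) = 0.98
~((p4 | (~p4 | (~p3 -> ~(p1 -> p1)))) | ~(p3 & (p4 & p1))): Łukasiewicz ¬ gives 1 − 0.98 = 0.02
((p3 | p4) & ~((p4 | (~p4 | (~p3 -> ~(p1 -> p1)))) | ~(p3 & (p4 & p1)))) = min(0.32, 0.02) = 0.02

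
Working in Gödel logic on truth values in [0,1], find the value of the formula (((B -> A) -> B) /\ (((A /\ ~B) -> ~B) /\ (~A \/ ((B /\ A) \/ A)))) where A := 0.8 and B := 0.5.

0.50

(B -> A): 0.5 ≤ 0.8, so result = 1
((B -> A) -> B): 1 > 0.5, so result = 0.5
~B: Gödel ¬ of 0.5 = 0 (operand ≠ 0)
(A /\ ~B) = min(0.8, 0) = 0
~B: Gödel ¬ of 0.5 = 0 (operand ≠ 0)
((A /\ ~B) -> ~B): 0 ≤ 0, so result = 1
~A: Gödel ¬ of 0.8 = 0 (operand ≠ 0)
(B /\ A) = min(0.5, 0.8) = 0.5
((B /\ A) \/ A) = max(0.5, 0.8) = 0.8
(~A \/ ((B /\ A) \/ A)) = max(0, 0.8) = 0.8
(((A /\ ~B) -> ~B) /\ (~A \/ ((B /\ A) \/ A))) = min(1, 0.8) = 0.8
(((B -> A) -> B) /\ (((A /\ ~B) -> ~B) /\ (~A \/ ((B /\ A) \/ A)))) = min(0.5, 0.8) = 0.5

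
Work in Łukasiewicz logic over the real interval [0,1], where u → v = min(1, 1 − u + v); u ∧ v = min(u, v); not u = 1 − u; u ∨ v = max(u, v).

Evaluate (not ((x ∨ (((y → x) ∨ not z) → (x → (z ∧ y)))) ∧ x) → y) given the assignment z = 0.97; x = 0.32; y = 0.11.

(y → x): min(1, 1 − 0.11 + 0.32) = 1
not z: Łukasiewicz ¬ gives 1 − 0.97 = 0.03
((y → x) ∨ not z) = max(1, 0.03) = 1
(z ∧ y) = min(0.97, 0.11) = 0.11
(x → (z ∧ y)): min(1, 1 − 0.32 + 0.11) = 0.79
(((y → x) ∨ not z) → (x → (z ∧ y))): min(1, 1 − 1 + 0.79) = 0.79
(x ∨ (((y → x) ∨ not z) → (x → (z ∧ y)))) = max(0.32, 0.79) = 0.79
((x ∨ (((y → x) ∨ not z) → (x → (z ∧ y)))) ∧ x) = min(0.79, 0.32) = 0.32
not ((x ∨ (((y → x) ∨ not z) → (x → (z ∧ y)))) ∧ x): Łukasiewicz ¬ gives 1 − 0.32 = 0.68
(not ((x ∨ (((y → x) ∨ not z) → (x → (z ∧ y)))) ∧ x) → y): min(1, 1 − 0.68 + 0.11) = 0.43

0.43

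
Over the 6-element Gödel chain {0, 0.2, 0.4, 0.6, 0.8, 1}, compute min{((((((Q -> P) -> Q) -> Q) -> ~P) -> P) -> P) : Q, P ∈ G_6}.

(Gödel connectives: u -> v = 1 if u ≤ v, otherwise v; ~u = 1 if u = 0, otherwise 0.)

0.20

The minimum is attained at Q = 0, P = 0.2:
  (Q -> P): 0 ≤ 0.2, so result = 1
  ((Q -> P) -> Q): 1 > 0, so result = 0
  (((Q -> P) -> Q) -> Q): 0 ≤ 0, so result = 1
  ~P: Gödel ¬ of 0.2 = 0 (operand ≠ 0)
  ((((Q -> P) -> Q) -> Q) -> ~P): 1 > 0, so result = 0
  (((((Q -> P) -> Q) -> Q) -> ~P) -> P): 0 ≤ 0.2, so result = 1
  ((((((Q -> P) -> Q) -> Q) -> ~P) -> P) -> P): 1 > 0.2, so result = 0.2
Checking all 36 assignments confirms none give a value below 0.20.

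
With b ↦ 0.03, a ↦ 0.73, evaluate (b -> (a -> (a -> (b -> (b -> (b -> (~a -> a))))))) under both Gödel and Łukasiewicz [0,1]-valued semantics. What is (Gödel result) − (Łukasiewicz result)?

0.00

Gödel evaluation:
  ~a: Gödel ¬ of 0.73 = 0 (operand ≠ 0)
  (~a -> a): 0 ≤ 0.73, so result = 1
  (b -> (~a -> a)): 0.03 ≤ 1, so result = 1
  (b -> (b -> (~a -> a))): 0.03 ≤ 1, so result = 1
  (b -> (b -> (b -> (~a -> a)))): 0.03 ≤ 1, so result = 1
  (a -> (b -> (b -> (b -> (~a -> a))))): 0.73 ≤ 1, so result = 1
  (a -> (a -> (b -> (b -> (b -> (~a -> a)))))): 0.73 ≤ 1, so result = 1
  (b -> (a -> (a -> (b -> (b -> (b -> (~a -> a))))))): 0.03 ≤ 1, so result = 1
  Gödel value = 1
Łukasiewicz evaluation:
  ~a: Łukasiewicz ¬ gives 1 − 0.73 = 0.27
  (~a -> a): min(1, 1 − 0.27 + 0.73) = 1
  (b -> (~a -> a)): min(1, 1 − 0.03 + 1) = 1
  (b -> (b -> (~a -> a))): min(1, 1 − 0.03 + 1) = 1
  (b -> (b -> (b -> (~a -> a)))): min(1, 1 − 0.03 + 1) = 1
  (a -> (b -> (b -> (b -> (~a -> a))))): min(1, 1 − 0.73 + 1) = 1
  (a -> (a -> (b -> (b -> (b -> (~a -> a)))))): min(1, 1 − 0.73 + 1) = 1
  (b -> (a -> (a -> (b -> (b -> (b -> (~a -> a))))))): min(1, 1 − 0.03 + 1) = 1
  Łukasiewicz value = 1
Difference: 1 − 1 = 0.00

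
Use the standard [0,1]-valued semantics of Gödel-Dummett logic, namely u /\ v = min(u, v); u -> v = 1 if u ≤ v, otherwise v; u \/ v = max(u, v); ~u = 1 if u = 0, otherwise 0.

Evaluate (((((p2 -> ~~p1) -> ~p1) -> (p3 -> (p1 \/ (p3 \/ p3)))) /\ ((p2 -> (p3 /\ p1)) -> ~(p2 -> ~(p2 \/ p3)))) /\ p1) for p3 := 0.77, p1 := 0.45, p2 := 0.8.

0.45

~p1: Gödel ¬ of 0.45 = 0 (operand ≠ 0)
~~p1: Gödel ¬ of 0 = 1 (operand is 0)
(p2 -> ~~p1): 0.8 ≤ 1, so result = 1
~p1: Gödel ¬ of 0.45 = 0 (operand ≠ 0)
((p2 -> ~~p1) -> ~p1): 1 > 0, so result = 0
(p3 \/ p3) = max(0.77, 0.77) = 0.77
(p1 \/ (p3 \/ p3)) = max(0.45, 0.77) = 0.77
(p3 -> (p1 \/ (p3 \/ p3))): 0.77 ≤ 0.77, so result = 1
(((p2 -> ~~p1) -> ~p1) -> (p3 -> (p1 \/ (p3 \/ p3)))): 0 ≤ 1, so result = 1
(p3 /\ p1) = min(0.77, 0.45) = 0.45
(p2 -> (p3 /\ p1)): 0.8 > 0.45, so result = 0.45
(p2 \/ p3) = max(0.8, 0.77) = 0.8
~(p2 \/ p3): Gödel ¬ of 0.8 = 0 (operand ≠ 0)
(p2 -> ~(p2 \/ p3)): 0.8 > 0, so result = 0
~(p2 -> ~(p2 \/ p3)): Gödel ¬ of 0 = 1 (operand is 0)
((p2 -> (p3 /\ p1)) -> ~(p2 -> ~(p2 \/ p3))): 0.45 ≤ 1, so result = 1
((((p2 -> ~~p1) -> ~p1) -> (p3 -> (p1 \/ (p3 \/ p3)))) /\ ((p2 -> (p3 /\ p1)) -> ~(p2 -> ~(p2 \/ p3)))) = min(1, 1) = 1
(((((p2 -> ~~p1) -> ~p1) -> (p3 -> (p1 \/ (p3 \/ p3)))) /\ ((p2 -> (p3 /\ p1)) -> ~(p2 -> ~(p2 \/ p3)))) /\ p1) = min(1, 0.45) = 0.45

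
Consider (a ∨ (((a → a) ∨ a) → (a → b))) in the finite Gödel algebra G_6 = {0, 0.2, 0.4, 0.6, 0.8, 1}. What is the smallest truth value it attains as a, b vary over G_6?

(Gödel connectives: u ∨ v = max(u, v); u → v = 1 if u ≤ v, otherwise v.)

0.20

The minimum is attained at a = 0.2, b = 0:
  (a → a): 0.2 ≤ 0.2, so result = 1
  ((a → a) ∨ a) = max(1, 0.2) = 1
  (a → b): 0.2 > 0, so result = 0
  (((a → a) ∨ a) → (a → b)): 1 > 0, so result = 0
  (a ∨ (((a → a) ∨ a) → (a → b))) = max(0.2, 0) = 0.2
Checking all 36 assignments confirms none give a value below 0.20.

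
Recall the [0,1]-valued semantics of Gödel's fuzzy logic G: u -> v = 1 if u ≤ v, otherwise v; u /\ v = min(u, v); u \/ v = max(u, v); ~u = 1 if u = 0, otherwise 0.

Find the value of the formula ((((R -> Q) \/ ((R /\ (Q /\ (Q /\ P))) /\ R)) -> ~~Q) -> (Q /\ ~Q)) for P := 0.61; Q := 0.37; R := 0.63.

(R -> Q): 0.63 > 0.37, so result = 0.37
(Q /\ P) = min(0.37, 0.61) = 0.37
(Q /\ (Q /\ P)) = min(0.37, 0.37) = 0.37
(R /\ (Q /\ (Q /\ P))) = min(0.63, 0.37) = 0.37
((R /\ (Q /\ (Q /\ P))) /\ R) = min(0.37, 0.63) = 0.37
((R -> Q) \/ ((R /\ (Q /\ (Q /\ P))) /\ R)) = max(0.37, 0.37) = 0.37
~Q: Gödel ¬ of 0.37 = 0 (operand ≠ 0)
~~Q: Gödel ¬ of 0 = 1 (operand is 0)
(((R -> Q) \/ ((R /\ (Q /\ (Q /\ P))) /\ R)) -> ~~Q): 0.37 ≤ 1, so result = 1
~Q: Gödel ¬ of 0.37 = 0 (operand ≠ 0)
(Q /\ ~Q) = min(0.37, 0) = 0
((((R -> Q) \/ ((R /\ (Q /\ (Q /\ P))) /\ R)) -> ~~Q) -> (Q /\ ~Q)): 1 > 0, so result = 0

0.00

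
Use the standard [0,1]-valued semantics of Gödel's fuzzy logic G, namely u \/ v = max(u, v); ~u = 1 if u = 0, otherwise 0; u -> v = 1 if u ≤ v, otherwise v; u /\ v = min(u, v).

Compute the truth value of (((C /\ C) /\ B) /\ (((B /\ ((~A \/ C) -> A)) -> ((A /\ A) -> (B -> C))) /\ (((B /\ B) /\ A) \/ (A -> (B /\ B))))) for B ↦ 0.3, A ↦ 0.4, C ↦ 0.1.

(C /\ C) = min(0.1, 0.1) = 0.1
((C /\ C) /\ B) = min(0.1, 0.3) = 0.1
~A: Gödel ¬ of 0.4 = 0 (operand ≠ 0)
(~A \/ C) = max(0, 0.1) = 0.1
((~A \/ C) -> A): 0.1 ≤ 0.4, so result = 1
(B /\ ((~A \/ C) -> A)) = min(0.3, 1) = 0.3
(A /\ A) = min(0.4, 0.4) = 0.4
(B -> C): 0.3 > 0.1, so result = 0.1
((A /\ A) -> (B -> C)): 0.4 > 0.1, so result = 0.1
((B /\ ((~A \/ C) -> A)) -> ((A /\ A) -> (B -> C))): 0.3 > 0.1, so result = 0.1
(B /\ B) = min(0.3, 0.3) = 0.3
((B /\ B) /\ A) = min(0.3, 0.4) = 0.3
(B /\ B) = min(0.3, 0.3) = 0.3
(A -> (B /\ B)): 0.4 > 0.3, so result = 0.3
(((B /\ B) /\ A) \/ (A -> (B /\ B))) = max(0.3, 0.3) = 0.3
(((B /\ ((~A \/ C) -> A)) -> ((A /\ A) -> (B -> C))) /\ (((B /\ B) /\ A) \/ (A -> (B /\ B)))) = min(0.1, 0.3) = 0.1
(((C /\ C) /\ B) /\ (((B /\ ((~A \/ C) -> A)) -> ((A /\ A) -> (B -> C))) /\ (((B /\ B) /\ A) \/ (A -> (B /\ B))))) = min(0.1, 0.1) = 0.1

0.10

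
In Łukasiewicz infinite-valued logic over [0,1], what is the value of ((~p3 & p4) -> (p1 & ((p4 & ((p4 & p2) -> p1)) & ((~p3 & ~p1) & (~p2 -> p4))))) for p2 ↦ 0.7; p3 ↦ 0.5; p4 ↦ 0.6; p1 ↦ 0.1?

0.60

~p3: Łukasiewicz ¬ gives 1 − 0.5 = 0.5
(~p3 & p4) = min(0.5, 0.6) = 0.5
(p4 & p2) = min(0.6, 0.7) = 0.6
((p4 & p2) -> p1): min(1, 1 − 0.6 + 0.1) = 0.5
(p4 & ((p4 & p2) -> p1)) = min(0.6, 0.5) = 0.5
~p3: Łukasiewicz ¬ gives 1 − 0.5 = 0.5
~p1: Łukasiewicz ¬ gives 1 − 0.1 = 0.9
(~p3 & ~p1) = min(0.5, 0.9) = 0.5
~p2: Łukasiewicz ¬ gives 1 − 0.7 = 0.3
(~p2 -> p4): min(1, 1 − 0.3 + 0.6) = 1
((~p3 & ~p1) & (~p2 -> p4)) = min(0.5, 1) = 0.5
((p4 & ((p4 & p2) -> p1)) & ((~p3 & ~p1) & (~p2 -> p4))) = min(0.5, 0.5) = 0.5
(p1 & ((p4 & ((p4 & p2) -> p1)) & ((~p3 & ~p1) & (~p2 -> p4)))) = min(0.1, 0.5) = 0.1
((~p3 & p4) -> (p1 & ((p4 & ((p4 & p2) -> p1)) & ((~p3 & ~p1) & (~p2 -> p4))))): min(1, 1 − 0.5 + 0.1) = 0.6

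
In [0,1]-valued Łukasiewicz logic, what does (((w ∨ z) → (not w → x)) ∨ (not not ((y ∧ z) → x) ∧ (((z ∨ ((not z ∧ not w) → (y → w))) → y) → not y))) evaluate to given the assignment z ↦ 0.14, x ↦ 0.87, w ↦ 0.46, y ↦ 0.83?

(w ∨ z) = max(0.46, 0.14) = 0.46
not w: Łukasiewicz ¬ gives 1 − 0.46 = 0.54
(not w → x): min(1, 1 − 0.54 + 0.87) = 1
((w ∨ z) → (not w → x)): min(1, 1 − 0.46 + 1) = 1
(y ∧ z) = min(0.83, 0.14) = 0.14
((y ∧ z) → x): min(1, 1 − 0.14 + 0.87) = 1
not ((y ∧ z) → x): Łukasiewicz ¬ gives 1 − 1 = 0
not not ((y ∧ z) → x): Łukasiewicz ¬ gives 1 − 0 = 1
not z: Łukasiewicz ¬ gives 1 − 0.14 = 0.86
not w: Łukasiewicz ¬ gives 1 − 0.46 = 0.54
(not z ∧ not w) = min(0.86, 0.54) = 0.54
(y → w): min(1, 1 − 0.83 + 0.46) = 0.63
((not z ∧ not w) → (y → w)): min(1, 1 − 0.54 + 0.63) = 1
(z ∨ ((not z ∧ not w) → (y → w))) = max(0.14, 1) = 1
((z ∨ ((not z ∧ not w) → (y → w))) → y): min(1, 1 − 1 + 0.83) = 0.83
not y: Łukasiewicz ¬ gives 1 − 0.83 = 0.17
(((z ∨ ((not z ∧ not w) → (y → w))) → y) → not y): min(1, 1 − 0.83 + 0.17) = 0.34
(not not ((y ∧ z) → x) ∧ (((z ∨ ((not z ∧ not w) → (y → w))) → y) → not y)) = min(1, 0.34) = 0.34
(((w ∨ z) → (not w → x)) ∨ (not not ((y ∧ z) → x) ∧ (((z ∨ ((not z ∧ not w) → (y → w))) → y) → not y))) = max(1, 0.34) = 1

1.00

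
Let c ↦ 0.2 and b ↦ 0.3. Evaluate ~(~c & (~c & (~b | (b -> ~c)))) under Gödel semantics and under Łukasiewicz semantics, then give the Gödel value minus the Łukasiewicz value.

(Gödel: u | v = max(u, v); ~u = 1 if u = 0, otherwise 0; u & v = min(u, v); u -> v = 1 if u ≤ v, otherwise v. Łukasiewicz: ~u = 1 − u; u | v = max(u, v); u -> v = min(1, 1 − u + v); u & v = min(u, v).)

Gödel evaluation:
  ~c: Gödel ¬ of 0.2 = 0 (operand ≠ 0)
  ~c: Gödel ¬ of 0.2 = 0 (operand ≠ 0)
  ~b: Gödel ¬ of 0.3 = 0 (operand ≠ 0)
  ~c: Gödel ¬ of 0.2 = 0 (operand ≠ 0)
  (b -> ~c): 0.3 > 0, so result = 0
  (~b | (b -> ~c)) = max(0, 0) = 0
  (~c & (~b | (b -> ~c))) = min(0, 0) = 0
  (~c & (~c & (~b | (b -> ~c)))) = min(0, 0) = 0
  ~(~c & (~c & (~b | (b -> ~c)))): Gödel ¬ of 0 = 1 (operand is 0)
  Gödel value = 1
Łukasiewicz evaluation:
  ~c: Łukasiewicz ¬ gives 1 − 0.2 = 0.8
  ~c: Łukasiewicz ¬ gives 1 − 0.2 = 0.8
  ~b: Łukasiewicz ¬ gives 1 − 0.3 = 0.7
  ~c: Łukasiewicz ¬ gives 1 − 0.2 = 0.8
  (b -> ~c): min(1, 1 − 0.3 + 0.8) = 1
  (~b | (b -> ~c)) = max(0.7, 1) = 1
  (~c & (~b | (b -> ~c))) = min(0.8, 1) = 0.8
  (~c & (~c & (~b | (b -> ~c)))) = min(0.8, 0.8) = 0.8
  ~(~c & (~c & (~b | (b -> ~c)))): Łukasiewicz ¬ gives 1 − 0.8 = 0.2
  Łukasiewicz value = 0.2
Difference: 1 − 0.2 = 0.80

0.80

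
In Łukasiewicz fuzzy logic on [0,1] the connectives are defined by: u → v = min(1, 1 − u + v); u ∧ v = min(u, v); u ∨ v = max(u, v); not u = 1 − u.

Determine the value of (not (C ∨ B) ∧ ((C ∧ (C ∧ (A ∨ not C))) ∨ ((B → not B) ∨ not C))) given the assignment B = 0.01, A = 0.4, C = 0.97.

0.03

(C ∨ B) = max(0.97, 0.01) = 0.97
not (C ∨ B): Łukasiewicz ¬ gives 1 − 0.97 = 0.03
not C: Łukasiewicz ¬ gives 1 − 0.97 = 0.03
(A ∨ not C) = max(0.4, 0.03) = 0.4
(C ∧ (A ∨ not C)) = min(0.97, 0.4) = 0.4
(C ∧ (C ∧ (A ∨ not C))) = min(0.97, 0.4) = 0.4
not B: Łukasiewicz ¬ gives 1 − 0.01 = 0.99
(B → not B): min(1, 1 − 0.01 + 0.99) = 1
not C: Łukasiewicz ¬ gives 1 − 0.97 = 0.03
((B → not B) ∨ not C) = max(1, 0.03) = 1
((C ∧ (C ∧ (A ∨ not C))) ∨ ((B → not B) ∨ not C)) = max(0.4, 1) = 1
(not (C ∨ B) ∧ ((C ∧ (C ∧ (A ∨ not C))) ∨ ((B → not B) ∨ not C))) = min(0.03, 1) = 0.03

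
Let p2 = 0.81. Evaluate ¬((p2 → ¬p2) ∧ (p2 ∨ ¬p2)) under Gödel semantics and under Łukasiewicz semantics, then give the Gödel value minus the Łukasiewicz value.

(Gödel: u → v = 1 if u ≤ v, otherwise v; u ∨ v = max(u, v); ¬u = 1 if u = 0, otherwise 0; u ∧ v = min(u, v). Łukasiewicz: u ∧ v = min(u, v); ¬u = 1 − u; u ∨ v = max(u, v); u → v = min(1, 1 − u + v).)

Gödel evaluation:
  ¬p2: Gödel ¬ of 0.81 = 0 (operand ≠ 0)
  (p2 → ¬p2): 0.81 > 0, so result = 0
  ¬p2: Gödel ¬ of 0.81 = 0 (operand ≠ 0)
  (p2 ∨ ¬p2) = max(0.81, 0) = 0.81
  ((p2 → ¬p2) ∧ (p2 ∨ ¬p2)) = min(0, 0.81) = 0
  ¬((p2 → ¬p2) ∧ (p2 ∨ ¬p2)): Gödel ¬ of 0 = 1 (operand is 0)
  Gödel value = 1
Łukasiewicz evaluation:
  ¬p2: Łukasiewicz ¬ gives 1 − 0.81 = 0.19
  (p2 → ¬p2): min(1, 1 − 0.81 + 0.19) = 0.38
  ¬p2: Łukasiewicz ¬ gives 1 − 0.81 = 0.19
  (p2 ∨ ¬p2) = max(0.81, 0.19) = 0.81
  ((p2 → ¬p2) ∧ (p2 ∨ ¬p2)) = min(0.38, 0.81) = 0.38
  ¬((p2 → ¬p2) ∧ (p2 ∨ ¬p2)): Łukasiewicz ¬ gives 1 − 0.38 = 0.62
  Łukasiewicz value = 0.62
Difference: 1 − 0.62 = 0.38

0.38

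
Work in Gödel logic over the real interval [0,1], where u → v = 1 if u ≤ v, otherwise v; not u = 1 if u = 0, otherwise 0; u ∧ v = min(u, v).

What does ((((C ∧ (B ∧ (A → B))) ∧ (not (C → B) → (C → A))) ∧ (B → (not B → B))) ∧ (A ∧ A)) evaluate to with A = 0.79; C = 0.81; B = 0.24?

(A → B): 0.79 > 0.24, so result = 0.24
(B ∧ (A → B)) = min(0.24, 0.24) = 0.24
(C ∧ (B ∧ (A → B))) = min(0.81, 0.24) = 0.24
(C → B): 0.81 > 0.24, so result = 0.24
not (C → B): Gödel ¬ of 0.24 = 0 (operand ≠ 0)
(C → A): 0.81 > 0.79, so result = 0.79
(not (C → B) → (C → A)): 0 ≤ 0.79, so result = 1
((C ∧ (B ∧ (A → B))) ∧ (not (C → B) → (C → A))) = min(0.24, 1) = 0.24
not B: Gödel ¬ of 0.24 = 0 (operand ≠ 0)
(not B → B): 0 ≤ 0.24, so result = 1
(B → (not B → B)): 0.24 ≤ 1, so result = 1
(((C ∧ (B ∧ (A → B))) ∧ (not (C → B) → (C → A))) ∧ (B → (not B → B))) = min(0.24, 1) = 0.24
(A ∧ A) = min(0.79, 0.79) = 0.79
((((C ∧ (B ∧ (A → B))) ∧ (not (C → B) → (C → A))) ∧ (B → (not B → B))) ∧ (A ∧ A)) = min(0.24, 0.79) = 0.24

0.24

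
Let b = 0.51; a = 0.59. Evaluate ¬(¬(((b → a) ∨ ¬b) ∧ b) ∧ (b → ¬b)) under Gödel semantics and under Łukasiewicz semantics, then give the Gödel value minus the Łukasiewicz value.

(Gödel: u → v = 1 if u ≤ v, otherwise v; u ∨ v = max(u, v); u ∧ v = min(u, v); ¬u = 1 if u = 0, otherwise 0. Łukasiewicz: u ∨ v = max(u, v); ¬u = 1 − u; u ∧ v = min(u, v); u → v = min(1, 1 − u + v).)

Gödel evaluation:
  (b → a): 0.51 ≤ 0.59, so result = 1
  ¬b: Gödel ¬ of 0.51 = 0 (operand ≠ 0)
  ((b → a) ∨ ¬b) = max(1, 0) = 1
  (((b → a) ∨ ¬b) ∧ b) = min(1, 0.51) = 0.51
  ¬(((b → a) ∨ ¬b) ∧ b): Gödel ¬ of 0.51 = 0 (operand ≠ 0)
  ¬b: Gödel ¬ of 0.51 = 0 (operand ≠ 0)
  (b → ¬b): 0.51 > 0, so result = 0
  (¬(((b → a) ∨ ¬b) ∧ b) ∧ (b → ¬b)) = min(0, 0) = 0
  ¬(¬(((b → a) ∨ ¬b) ∧ b) ∧ (b → ¬b)): Gödel ¬ of 0 = 1 (operand is 0)
  Gödel value = 1
Łukasiewicz evaluation:
  (b → a): min(1, 1 − 0.51 + 0.59) = 1
  ¬b: Łukasiewicz ¬ gives 1 − 0.51 = 0.49
  ((b → a) ∨ ¬b) = max(1, 0.49) = 1
  (((b → a) ∨ ¬b) ∧ b) = min(1, 0.51) = 0.51
  ¬(((b → a) ∨ ¬b) ∧ b): Łukasiewicz ¬ gives 1 − 0.51 = 0.49
  ¬b: Łukasiewicz ¬ gives 1 − 0.51 = 0.49
  (b → ¬b): min(1, 1 − 0.51 + 0.49) = 0.98
  (¬(((b → a) ∨ ¬b) ∧ b) ∧ (b → ¬b)) = min(0.49, 0.98) = 0.49
  ¬(¬(((b → a) ∨ ¬b) ∧ b) ∧ (b → ¬b)): Łukasiewicz ¬ gives 1 − 0.49 = 0.51
  Łukasiewicz value = 0.51
Difference: 1 − 0.51 = 0.49

0.49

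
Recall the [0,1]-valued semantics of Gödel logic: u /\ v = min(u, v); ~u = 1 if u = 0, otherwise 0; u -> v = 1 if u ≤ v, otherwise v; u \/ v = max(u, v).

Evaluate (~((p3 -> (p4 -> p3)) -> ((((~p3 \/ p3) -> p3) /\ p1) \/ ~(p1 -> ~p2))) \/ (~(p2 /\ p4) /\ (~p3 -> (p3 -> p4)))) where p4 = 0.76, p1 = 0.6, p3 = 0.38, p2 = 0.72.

0.00

(p4 -> p3): 0.76 > 0.38, so result = 0.38
(p3 -> (p4 -> p3)): 0.38 ≤ 0.38, so result = 1
~p3: Gödel ¬ of 0.38 = 0 (operand ≠ 0)
(~p3 \/ p3) = max(0, 0.38) = 0.38
((~p3 \/ p3) -> p3): 0.38 ≤ 0.38, so result = 1
(((~p3 \/ p3) -> p3) /\ p1) = min(1, 0.6) = 0.6
~p2: Gödel ¬ of 0.72 = 0 (operand ≠ 0)
(p1 -> ~p2): 0.6 > 0, so result = 0
~(p1 -> ~p2): Gödel ¬ of 0 = 1 (operand is 0)
((((~p3 \/ p3) -> p3) /\ p1) \/ ~(p1 -> ~p2)) = max(0.6, 1) = 1
((p3 -> (p4 -> p3)) -> ((((~p3 \/ p3) -> p3) /\ p1) \/ ~(p1 -> ~p2))): 1 ≤ 1, so result = 1
~((p3 -> (p4 -> p3)) -> ((((~p3 \/ p3) -> p3) /\ p1) \/ ~(p1 -> ~p2))): Gödel ¬ of 1 = 0 (operand ≠ 0)
(p2 /\ p4) = min(0.72, 0.76) = 0.72
~(p2 /\ p4): Gödel ¬ of 0.72 = 0 (operand ≠ 0)
~p3: Gödel ¬ of 0.38 = 0 (operand ≠ 0)
(p3 -> p4): 0.38 ≤ 0.76, so result = 1
(~p3 -> (p3 -> p4)): 0 ≤ 1, so result = 1
(~(p2 /\ p4) /\ (~p3 -> (p3 -> p4))) = min(0, 1) = 0
(~((p3 -> (p4 -> p3)) -> ((((~p3 \/ p3) -> p3) /\ p1) \/ ~(p1 -> ~p2))) \/ (~(p2 /\ p4) /\ (~p3 -> (p3 -> p4)))) = max(0, 0) = 0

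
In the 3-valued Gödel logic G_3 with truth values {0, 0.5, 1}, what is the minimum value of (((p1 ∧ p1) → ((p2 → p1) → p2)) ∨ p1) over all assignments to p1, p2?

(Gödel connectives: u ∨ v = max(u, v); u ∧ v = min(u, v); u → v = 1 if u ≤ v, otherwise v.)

0.50

The minimum is attained at p1 = 0.5, p2 = 0:
  (p1 ∧ p1) = min(0.5, 0.5) = 0.5
  (p2 → p1): 0 ≤ 0.5, so result = 1
  ((p2 → p1) → p2): 1 > 0, so result = 0
  ((p1 ∧ p1) → ((p2 → p1) → p2)): 0.5 > 0, so result = 0
  (((p1 ∧ p1) → ((p2 → p1) → p2)) ∨ p1) = max(0, 0.5) = 0.5
Checking all 9 assignments confirms none give a value below 0.50.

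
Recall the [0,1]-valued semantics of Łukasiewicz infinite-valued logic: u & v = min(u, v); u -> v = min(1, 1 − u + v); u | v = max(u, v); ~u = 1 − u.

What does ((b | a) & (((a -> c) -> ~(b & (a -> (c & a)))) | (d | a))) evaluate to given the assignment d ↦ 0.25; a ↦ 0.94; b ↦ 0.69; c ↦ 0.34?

(b | a) = max(0.69, 0.94) = 0.94
(a -> c): min(1, 1 − 0.94 + 0.34) = 0.4
(c & a) = min(0.34, 0.94) = 0.34
(a -> (c & a)): min(1, 1 − 0.94 + 0.34) = 0.4
(b & (a -> (c & a))) = min(0.69, 0.4) = 0.4
~(b & (a -> (c & a))): Łukasiewicz ¬ gives 1 − 0.4 = 0.6
((a -> c) -> ~(b & (a -> (c & a)))): min(1, 1 − 0.4 + 0.6) = 1
(d | a) = max(0.25, 0.94) = 0.94
(((a -> c) -> ~(b & (a -> (c & a)))) | (d | a)) = max(1, 0.94) = 1
((b | a) & (((a -> c) -> ~(b & (a -> (c & a)))) | (d | a))) = min(0.94, 1) = 0.94

0.94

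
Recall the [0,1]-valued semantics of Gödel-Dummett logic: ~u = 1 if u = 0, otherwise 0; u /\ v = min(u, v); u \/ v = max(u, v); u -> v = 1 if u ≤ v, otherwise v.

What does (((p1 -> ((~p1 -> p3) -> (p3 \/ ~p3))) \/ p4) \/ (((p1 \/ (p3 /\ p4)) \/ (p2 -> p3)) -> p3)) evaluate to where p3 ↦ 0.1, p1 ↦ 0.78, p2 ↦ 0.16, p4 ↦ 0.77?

~p1: Gödel ¬ of 0.78 = 0 (operand ≠ 0)
(~p1 -> p3): 0 ≤ 0.1, so result = 1
~p3: Gödel ¬ of 0.1 = 0 (operand ≠ 0)
(p3 \/ ~p3) = max(0.1, 0) = 0.1
((~p1 -> p3) -> (p3 \/ ~p3)): 1 > 0.1, so result = 0.1
(p1 -> ((~p1 -> p3) -> (p3 \/ ~p3))): 0.78 > 0.1, so result = 0.1
((p1 -> ((~p1 -> p3) -> (p3 \/ ~p3))) \/ p4) = max(0.1, 0.77) = 0.77
(p3 /\ p4) = min(0.1, 0.77) = 0.1
(p1 \/ (p3 /\ p4)) = max(0.78, 0.1) = 0.78
(p2 -> p3): 0.16 > 0.1, so result = 0.1
((p1 \/ (p3 /\ p4)) \/ (p2 -> p3)) = max(0.78, 0.1) = 0.78
(((p1 \/ (p3 /\ p4)) \/ (p2 -> p3)) -> p3): 0.78 > 0.1, so result = 0.1
(((p1 -> ((~p1 -> p3) -> (p3 \/ ~p3))) \/ p4) \/ (((p1 \/ (p3 /\ p4)) \/ (p2 -> p3)) -> p3)) = max(0.77, 0.1) = 0.77

0.77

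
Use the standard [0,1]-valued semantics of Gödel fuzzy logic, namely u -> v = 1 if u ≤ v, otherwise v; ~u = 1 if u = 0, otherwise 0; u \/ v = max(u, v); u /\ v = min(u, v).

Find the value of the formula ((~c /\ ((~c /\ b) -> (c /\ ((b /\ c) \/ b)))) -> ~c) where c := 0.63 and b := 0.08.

~c: Gödel ¬ of 0.63 = 0 (operand ≠ 0)
~c: Gödel ¬ of 0.63 = 0 (operand ≠ 0)
(~c /\ b) = min(0, 0.08) = 0
(b /\ c) = min(0.08, 0.63) = 0.08
((b /\ c) \/ b) = max(0.08, 0.08) = 0.08
(c /\ ((b /\ c) \/ b)) = min(0.63, 0.08) = 0.08
((~c /\ b) -> (c /\ ((b /\ c) \/ b))): 0 ≤ 0.08, so result = 1
(~c /\ ((~c /\ b) -> (c /\ ((b /\ c) \/ b)))) = min(0, 1) = 0
~c: Gödel ¬ of 0.63 = 0 (operand ≠ 0)
((~c /\ ((~c /\ b) -> (c /\ ((b /\ c) \/ b)))) -> ~c): 0 ≤ 0, so result = 1

1.00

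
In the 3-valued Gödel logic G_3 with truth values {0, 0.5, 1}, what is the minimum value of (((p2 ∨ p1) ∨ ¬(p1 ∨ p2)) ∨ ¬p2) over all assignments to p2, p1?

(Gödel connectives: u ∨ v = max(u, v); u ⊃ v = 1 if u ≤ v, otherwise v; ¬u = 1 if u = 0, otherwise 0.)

0.50

The minimum is attained at p2 = 0.5, p1 = 0:
  (p2 ∨ p1) = max(0.5, 0) = 0.5
  (p1 ∨ p2) = max(0, 0.5) = 0.5
  ¬(p1 ∨ p2): Gödel ¬ of 0.5 = 0 (operand ≠ 0)
  ((p2 ∨ p1) ∨ ¬(p1 ∨ p2)) = max(0.5, 0) = 0.5
  ¬p2: Gödel ¬ of 0.5 = 0 (operand ≠ 0)
  (((p2 ∨ p1) ∨ ¬(p1 ∨ p2)) ∨ ¬p2) = max(0.5, 0) = 0.5
Checking all 9 assignments confirms none give a value below 0.50.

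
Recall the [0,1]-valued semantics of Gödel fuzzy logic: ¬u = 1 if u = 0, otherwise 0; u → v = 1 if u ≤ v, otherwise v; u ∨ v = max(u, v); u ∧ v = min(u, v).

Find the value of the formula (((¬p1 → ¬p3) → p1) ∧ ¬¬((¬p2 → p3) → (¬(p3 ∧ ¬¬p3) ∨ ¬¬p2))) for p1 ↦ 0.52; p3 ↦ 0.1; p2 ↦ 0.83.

¬p1: Gödel ¬ of 0.52 = 0 (operand ≠ 0)
¬p3: Gödel ¬ of 0.1 = 0 (operand ≠ 0)
(¬p1 → ¬p3): 0 ≤ 0, so result = 1
((¬p1 → ¬p3) → p1): 1 > 0.52, so result = 0.52
¬p2: Gödel ¬ of 0.83 = 0 (operand ≠ 0)
(¬p2 → p3): 0 ≤ 0.1, so result = 1
¬p3: Gödel ¬ of 0.1 = 0 (operand ≠ 0)
¬¬p3: Gödel ¬ of 0 = 1 (operand is 0)
(p3 ∧ ¬¬p3) = min(0.1, 1) = 0.1
¬(p3 ∧ ¬¬p3): Gödel ¬ of 0.1 = 0 (operand ≠ 0)
¬p2: Gödel ¬ of 0.83 = 0 (operand ≠ 0)
¬¬p2: Gödel ¬ of 0 = 1 (operand is 0)
(¬(p3 ∧ ¬¬p3) ∨ ¬¬p2) = max(0, 1) = 1
((¬p2 → p3) → (¬(p3 ∧ ¬¬p3) ∨ ¬¬p2)): 1 ≤ 1, so result = 1
¬((¬p2 → p3) → (¬(p3 ∧ ¬¬p3) ∨ ¬¬p2)): Gödel ¬ of 1 = 0 (operand ≠ 0)
¬¬((¬p2 → p3) → (¬(p3 ∧ ¬¬p3) ∨ ¬¬p2)): Gödel ¬ of 0 = 1 (operand is 0)
(((¬p1 → ¬p3) → p1) ∧ ¬¬((¬p2 → p3) → (¬(p3 ∧ ¬¬p3) ∨ ¬¬p2))) = min(0.52, 1) = 0.52

0.52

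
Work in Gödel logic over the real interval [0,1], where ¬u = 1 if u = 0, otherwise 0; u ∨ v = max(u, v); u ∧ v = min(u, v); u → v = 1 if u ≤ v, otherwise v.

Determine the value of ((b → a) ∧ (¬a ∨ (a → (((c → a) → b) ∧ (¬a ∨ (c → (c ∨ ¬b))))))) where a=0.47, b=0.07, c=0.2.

(b → a): 0.07 ≤ 0.47, so result = 1
¬a: Gödel ¬ of 0.47 = 0 (operand ≠ 0)
(c → a): 0.2 ≤ 0.47, so result = 1
((c → a) → b): 1 > 0.07, so result = 0.07
¬a: Gödel ¬ of 0.47 = 0 (operand ≠ 0)
¬b: Gödel ¬ of 0.07 = 0 (operand ≠ 0)
(c ∨ ¬b) = max(0.2, 0) = 0.2
(c → (c ∨ ¬b)): 0.2 ≤ 0.2, so result = 1
(¬a ∨ (c → (c ∨ ¬b))) = max(0, 1) = 1
(((c → a) → b) ∧ (¬a ∨ (c → (c ∨ ¬b)))) = min(0.07, 1) = 0.07
(a → (((c → a) → b) ∧ (¬a ∨ (c → (c ∨ ¬b))))): 0.47 > 0.07, so result = 0.07
(¬a ∨ (a → (((c → a) → b) ∧ (¬a ∨ (c → (c ∨ ¬b)))))) = max(0, 0.07) = 0.07
((b → a) ∧ (¬a ∨ (a → (((c → a) → b) ∧ (¬a ∨ (c → (c ∨ ¬b))))))) = min(1, 0.07) = 0.07

0.07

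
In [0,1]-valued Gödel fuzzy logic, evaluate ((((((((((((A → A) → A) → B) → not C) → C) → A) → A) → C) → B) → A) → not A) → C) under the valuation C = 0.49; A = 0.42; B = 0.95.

1.00

(A → A): 0.42 ≤ 0.42, so result = 1
((A → A) → A): 1 > 0.42, so result = 0.42
(((A → A) → A) → B): 0.42 ≤ 0.95, so result = 1
not C: Gödel ¬ of 0.49 = 0 (operand ≠ 0)
((((A → A) → A) → B) → not C): 1 > 0, so result = 0
(((((A → A) → A) → B) → not C) → C): 0 ≤ 0.49, so result = 1
((((((A → A) → A) → B) → not C) → C) → A): 1 > 0.42, so result = 0.42
(((((((A → A) → A) → B) → not C) → C) → A) → A): 0.42 ≤ 0.42, so result = 1
((((((((A → A) → A) → B) → not C) → C) → A) → A) → C): 1 > 0.49, so result = 0.49
(((((((((A → A) → A) → B) → not C) → C) → A) → A) → C) → B): 0.49 ≤ 0.95, so result = 1
((((((((((A → A) → A) → B) → not C) → C) → A) → A) → C) → B) → A): 1 > 0.42, so result = 0.42
not A: Gödel ¬ of 0.42 = 0 (operand ≠ 0)
(((((((((((A → A) → A) → B) → not C) → C) → A) → A) → C) → B) → A) → not A): 0.42 > 0, so result = 0
((((((((((((A → A) → A) → B) → not C) → C) → A) → A) → C) → B) → A) → not A) → C): 0 ≤ 0.49, so result = 1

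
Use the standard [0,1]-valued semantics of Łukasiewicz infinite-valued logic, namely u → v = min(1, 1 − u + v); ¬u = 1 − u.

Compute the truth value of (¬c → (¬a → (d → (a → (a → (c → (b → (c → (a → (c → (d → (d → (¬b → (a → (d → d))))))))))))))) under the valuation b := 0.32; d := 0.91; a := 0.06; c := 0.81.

¬c: Łukasiewicz ¬ gives 1 − 0.81 = 0.19
¬a: Łukasiewicz ¬ gives 1 − 0.06 = 0.94
¬b: Łukasiewicz ¬ gives 1 − 0.32 = 0.68
(d → d): min(1, 1 − 0.91 + 0.91) = 1
(a → (d → d)): min(1, 1 − 0.06 + 1) = 1
(¬b → (a → (d → d))): min(1, 1 − 0.68 + 1) = 1
(d → (¬b → (a → (d → d)))): min(1, 1 − 0.91 + 1) = 1
(d → (d → (¬b → (a → (d → d))))): min(1, 1 − 0.91 + 1) = 1
(c → (d → (d → (¬b → (a → (d → d)))))): min(1, 1 − 0.81 + 1) = 1
(a → (c → (d → (d → (¬b → (a → (d → d))))))): min(1, 1 − 0.06 + 1) = 1
(c → (a → (c → (d → (d → (¬b → (a → (d → d)))))))): min(1, 1 − 0.81 + 1) = 1
(b → (c → (a → (c → (d → (d → (¬b → (a → (d → d))))))))): min(1, 1 − 0.32 + 1) = 1
(c → (b → (c → (a → (c → (d → (d → (¬b → (a → (d → d)))))))))): min(1, 1 − 0.81 + 1) = 1
(a → (c → (b → (c → (a → (c → (d → (d → (¬b → (a → (d → d))))))))))): min(1, 1 − 0.06 + 1) = 1
(a → (a → (c → (b → (c → (a → (c → (d → (d → (¬b → (a → (d → d)))))))))))): min(1, 1 − 0.06 + 1) = 1
(d → (a → (a → (c → (b → (c → (a → (c → (d → (d → (¬b → (a → (d → d))))))))))))): min(1, 1 − 0.91 + 1) = 1
(¬a → (d → (a → (a → (c → (b → (c → (a → (c → (d → (d → (¬b → (a → (d → d)))))))))))))): min(1, 1 − 0.94 + 1) = 1
(¬c → (¬a → (d → (a → (a → (c → (b → (c → (a → (c → (d → (d → (¬b → (a → (d → d))))))))))))))): min(1, 1 − 0.19 + 1) = 1

1.00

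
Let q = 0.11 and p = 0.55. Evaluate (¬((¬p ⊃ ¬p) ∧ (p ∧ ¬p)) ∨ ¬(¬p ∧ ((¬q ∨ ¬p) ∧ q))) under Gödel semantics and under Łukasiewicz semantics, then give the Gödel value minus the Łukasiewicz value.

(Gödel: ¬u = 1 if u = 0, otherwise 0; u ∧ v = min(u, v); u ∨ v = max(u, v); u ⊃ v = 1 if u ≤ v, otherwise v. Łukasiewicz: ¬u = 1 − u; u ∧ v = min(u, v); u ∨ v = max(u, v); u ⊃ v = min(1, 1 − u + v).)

Gödel evaluation:
  ¬p: Gödel ¬ of 0.55 = 0 (operand ≠ 0)
  ¬p: Gödel ¬ of 0.55 = 0 (operand ≠ 0)
  (¬p ⊃ ¬p): 0 ≤ 0, so result = 1
  ¬p: Gödel ¬ of 0.55 = 0 (operand ≠ 0)
  (p ∧ ¬p) = min(0.55, 0) = 0
  ((¬p ⊃ ¬p) ∧ (p ∧ ¬p)) = min(1, 0) = 0
  ¬((¬p ⊃ ¬p) ∧ (p ∧ ¬p)): Gödel ¬ of 0 = 1 (operand is 0)
  ¬p: Gödel ¬ of 0.55 = 0 (operand ≠ 0)
  ¬q: Gödel ¬ of 0.11 = 0 (operand ≠ 0)
  ¬p: Gödel ¬ of 0.55 = 0 (operand ≠ 0)
  (¬q ∨ ¬p) = max(0, 0) = 0
  ((¬q ∨ ¬p) ∧ q) = min(0, 0.11) = 0
  (¬p ∧ ((¬q ∨ ¬p) ∧ q)) = min(0, 0) = 0
  ¬(¬p ∧ ((¬q ∨ ¬p) ∧ q)): Gödel ¬ of 0 = 1 (operand is 0)
  (¬((¬p ⊃ ¬p) ∧ (p ∧ ¬p)) ∨ ¬(¬p ∧ ((¬q ∨ ¬p) ∧ q))) = max(1, 1) = 1
  Gödel value = 1
Łukasiewicz evaluation:
  ¬p: Łukasiewicz ¬ gives 1 − 0.55 = 0.45
  ¬p: Łukasiewicz ¬ gives 1 − 0.55 = 0.45
  (¬p ⊃ ¬p): min(1, 1 − 0.45 + 0.45) = 1
  ¬p: Łukasiewicz ¬ gives 1 − 0.55 = 0.45
  (p ∧ ¬p) = min(0.55, 0.45) = 0.45
  ((¬p ⊃ ¬p) ∧ (p ∧ ¬p)) = min(1, 0.45) = 0.45
  ¬((¬p ⊃ ¬p) ∧ (p ∧ ¬p)): Łukasiewicz ¬ gives 1 − 0.45 = 0.55
  ¬p: Łukasiewicz ¬ gives 1 − 0.55 = 0.45
  ¬q: Łukasiewicz ¬ gives 1 − 0.11 = 0.89
  ¬p: Łukasiewicz ¬ gives 1 − 0.55 = 0.45
  (¬q ∨ ¬p) = max(0.89, 0.45) = 0.89
  ((¬q ∨ ¬p) ∧ q) = min(0.89, 0.11) = 0.11
  (¬p ∧ ((¬q ∨ ¬p) ∧ q)) = min(0.45, 0.11) = 0.11
  ¬(¬p ∧ ((¬q ∨ ¬p) ∧ q)): Łukasiewicz ¬ gives 1 − 0.11 = 0.89
  (¬((¬p ⊃ ¬p) ∧ (p ∧ ¬p)) ∨ ¬(¬p ∧ ((¬q ∨ ¬p) ∧ q))) = max(0.55, 0.89) = 0.89
  Łukasiewicz value = 0.89
Difference: 1 − 0.89 = 0.11

0.11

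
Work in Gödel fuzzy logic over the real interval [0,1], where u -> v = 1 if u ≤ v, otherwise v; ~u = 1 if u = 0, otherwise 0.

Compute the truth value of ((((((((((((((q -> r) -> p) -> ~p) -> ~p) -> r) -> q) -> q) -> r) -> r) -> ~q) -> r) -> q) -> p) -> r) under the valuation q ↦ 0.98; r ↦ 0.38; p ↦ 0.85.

(q -> r): 0.98 > 0.38, so result = 0.38
((q -> r) -> p): 0.38 ≤ 0.85, so result = 1
~p: Gödel ¬ of 0.85 = 0 (operand ≠ 0)
(((q -> r) -> p) -> ~p): 1 > 0, so result = 0
~p: Gödel ¬ of 0.85 = 0 (operand ≠ 0)
((((q -> r) -> p) -> ~p) -> ~p): 0 ≤ 0, so result = 1
(((((q -> r) -> p) -> ~p) -> ~p) -> r): 1 > 0.38, so result = 0.38
((((((q -> r) -> p) -> ~p) -> ~p) -> r) -> q): 0.38 ≤ 0.98, so result = 1
(((((((q -> r) -> p) -> ~p) -> ~p) -> r) -> q) -> q): 1 > 0.98, so result = 0.98
((((((((q -> r) -> p) -> ~p) -> ~p) -> r) -> q) -> q) -> r): 0.98 > 0.38, so result = 0.38
(((((((((q -> r) -> p) -> ~p) -> ~p) -> r) -> q) -> q) -> r) -> r): 0.38 ≤ 0.38, so result = 1
~q: Gödel ¬ of 0.98 = 0 (operand ≠ 0)
((((((((((q -> r) -> p) -> ~p) -> ~p) -> r) -> q) -> q) -> r) -> r) -> ~q): 1 > 0, so result = 0
(((((((((((q -> r) -> p) -> ~p) -> ~p) -> r) -> q) -> q) -> r) -> r) -> ~q) -> r): 0 ≤ 0.38, so result = 1
((((((((((((q -> r) -> p) -> ~p) -> ~p) -> r) -> q) -> q) -> r) -> r) -> ~q) -> r) -> q): 1 > 0.98, so result = 0.98
(((((((((((((q -> r) -> p) -> ~p) -> ~p) -> r) -> q) -> q) -> r) -> r) -> ~q) -> r) -> q) -> p): 0.98 > 0.85, so result = 0.85
((((((((((((((q -> r) -> p) -> ~p) -> ~p) -> r) -> q) -> q) -> r) -> r) -> ~q) -> r) -> q) -> p) -> r): 0.85 > 0.38, so result = 0.38

0.38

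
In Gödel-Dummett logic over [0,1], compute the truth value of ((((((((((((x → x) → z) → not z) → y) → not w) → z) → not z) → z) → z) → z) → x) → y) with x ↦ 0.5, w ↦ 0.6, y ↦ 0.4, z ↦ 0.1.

0.40

(x → x): 0.5 ≤ 0.5, so result = 1
((x → x) → z): 1 > 0.1, so result = 0.1
not z: Gödel ¬ of 0.1 = 0 (operand ≠ 0)
(((x → x) → z) → not z): 0.1 > 0, so result = 0
((((x → x) → z) → not z) → y): 0 ≤ 0.4, so result = 1
not w: Gödel ¬ of 0.6 = 0 (operand ≠ 0)
(((((x → x) → z) → not z) → y) → not w): 1 > 0, so result = 0
((((((x → x) → z) → not z) → y) → not w) → z): 0 ≤ 0.1, so result = 1
not z: Gödel ¬ of 0.1 = 0 (operand ≠ 0)
(((((((x → x) → z) → not z) → y) → not w) → z) → not z): 1 > 0, so result = 0
((((((((x → x) → z) → not z) → y) → not w) → z) → not z) → z): 0 ≤ 0.1, so result = 1
(((((((((x → x) → z) → not z) → y) → not w) → z) → not z) → z) → z): 1 > 0.1, so result = 0.1
((((((((((x → x) → z) → not z) → y) → not w) → z) → not z) → z) → z) → z): 0.1 ≤ 0.1, so result = 1
(((((((((((x → x) → z) → not z) → y) → not w) → z) → not z) → z) → z) → z) → x): 1 > 0.5, so result = 0.5
((((((((((((x → x) → z) → not z) → y) → not w) → z) → not z) → z) → z) → z) → x) → y): 0.5 > 0.4, so result = 0.4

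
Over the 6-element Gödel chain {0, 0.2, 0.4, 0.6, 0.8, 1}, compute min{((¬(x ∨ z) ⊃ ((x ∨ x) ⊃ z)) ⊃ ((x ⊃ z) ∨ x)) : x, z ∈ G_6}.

The minimum is attained at x = 0.2, z = 0:
  (x ∨ z) = max(0.2, 0) = 0.2
  ¬(x ∨ z): Gödel ¬ of 0.2 = 0 (operand ≠ 0)
  (x ∨ x) = max(0.2, 0.2) = 0.2
  ((x ∨ x) ⊃ z): 0.2 > 0, so result = 0
  (¬(x ∨ z) ⊃ ((x ∨ x) ⊃ z)): 0 ≤ 0, so result = 1
  (x ⊃ z): 0.2 > 0, so result = 0
  ((x ⊃ z) ∨ x) = max(0, 0.2) = 0.2
  ((¬(x ∨ z) ⊃ ((x ∨ x) ⊃ z)) ⊃ ((x ⊃ z) ∨ x)): 1 > 0.2, so result = 0.2
Checking all 36 assignments confirms none give a value below 0.20.

0.20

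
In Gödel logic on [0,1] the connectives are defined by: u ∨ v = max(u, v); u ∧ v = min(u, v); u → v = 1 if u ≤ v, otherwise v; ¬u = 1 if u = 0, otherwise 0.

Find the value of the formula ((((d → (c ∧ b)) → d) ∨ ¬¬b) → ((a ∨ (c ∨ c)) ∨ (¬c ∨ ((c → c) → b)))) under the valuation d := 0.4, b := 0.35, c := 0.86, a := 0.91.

(c ∧ b) = min(0.86, 0.35) = 0.35
(d → (c ∧ b)): 0.4 > 0.35, so result = 0.35
((d → (c ∧ b)) → d): 0.35 ≤ 0.4, so result = 1
¬b: Gödel ¬ of 0.35 = 0 (operand ≠ 0)
¬¬b: Gödel ¬ of 0 = 1 (operand is 0)
(((d → (c ∧ b)) → d) ∨ ¬¬b) = max(1, 1) = 1
(c ∨ c) = max(0.86, 0.86) = 0.86
(a ∨ (c ∨ c)) = max(0.91, 0.86) = 0.91
¬c: Gödel ¬ of 0.86 = 0 (operand ≠ 0)
(c → c): 0.86 ≤ 0.86, so result = 1
((c → c) → b): 1 > 0.35, so result = 0.35
(¬c ∨ ((c → c) → b)) = max(0, 0.35) = 0.35
((a ∨ (c ∨ c)) ∨ (¬c ∨ ((c → c) → b))) = max(0.91, 0.35) = 0.91
((((d → (c ∧ b)) → d) ∨ ¬¬b) → ((a ∨ (c ∨ c)) ∨ (¬c ∨ ((c → c) → b)))): 1 > 0.91, so result = 0.91

0.91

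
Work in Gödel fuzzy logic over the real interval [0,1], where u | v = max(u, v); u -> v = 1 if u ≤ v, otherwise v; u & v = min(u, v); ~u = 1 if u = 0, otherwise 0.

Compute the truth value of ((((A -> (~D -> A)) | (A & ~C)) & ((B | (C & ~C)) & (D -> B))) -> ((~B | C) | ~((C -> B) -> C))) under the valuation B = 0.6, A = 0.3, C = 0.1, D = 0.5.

~D: Gödel ¬ of 0.5 = 0 (operand ≠ 0)
(~D -> A): 0 ≤ 0.3, so result = 1
(A -> (~D -> A)): 0.3 ≤ 1, so result = 1
~C: Gödel ¬ of 0.1 = 0 (operand ≠ 0)
(A & ~C) = min(0.3, 0) = 0
((A -> (~D -> A)) | (A & ~C)) = max(1, 0) = 1
~C: Gödel ¬ of 0.1 = 0 (operand ≠ 0)
(C & ~C) = min(0.1, 0) = 0
(B | (C & ~C)) = max(0.6, 0) = 0.6
(D -> B): 0.5 ≤ 0.6, so result = 1
((B | (C & ~C)) & (D -> B)) = min(0.6, 1) = 0.6
(((A -> (~D -> A)) | (A & ~C)) & ((B | (C & ~C)) & (D -> B))) = min(1, 0.6) = 0.6
~B: Gödel ¬ of 0.6 = 0 (operand ≠ 0)
(~B | C) = max(0, 0.1) = 0.1
(C -> B): 0.1 ≤ 0.6, so result = 1
((C -> B) -> C): 1 > 0.1, so result = 0.1
~((C -> B) -> C): Gödel ¬ of 0.1 = 0 (operand ≠ 0)
((~B | C) | ~((C -> B) -> C)) = max(0.1, 0) = 0.1
((((A -> (~D -> A)) | (A & ~C)) & ((B | (C & ~C)) & (D -> B))) -> ((~B | C) | ~((C -> B) -> C))): 0.6 > 0.1, so result = 0.1

0.10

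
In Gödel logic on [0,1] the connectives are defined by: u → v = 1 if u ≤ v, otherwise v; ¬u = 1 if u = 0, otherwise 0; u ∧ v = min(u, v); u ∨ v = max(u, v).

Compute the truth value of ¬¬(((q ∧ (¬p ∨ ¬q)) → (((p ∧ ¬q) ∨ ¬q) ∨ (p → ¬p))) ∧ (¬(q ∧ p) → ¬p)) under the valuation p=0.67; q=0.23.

¬p: Gödel ¬ of 0.67 = 0 (operand ≠ 0)
¬q: Gödel ¬ of 0.23 = 0 (operand ≠ 0)
(¬p ∨ ¬q) = max(0, 0) = 0
(q ∧ (¬p ∨ ¬q)) = min(0.23, 0) = 0
¬q: Gödel ¬ of 0.23 = 0 (operand ≠ 0)
(p ∧ ¬q) = min(0.67, 0) = 0
¬q: Gödel ¬ of 0.23 = 0 (operand ≠ 0)
((p ∧ ¬q) ∨ ¬q) = max(0, 0) = 0
¬p: Gödel ¬ of 0.67 = 0 (operand ≠ 0)
(p → ¬p): 0.67 > 0, so result = 0
(((p ∧ ¬q) ∨ ¬q) ∨ (p → ¬p)) = max(0, 0) = 0
((q ∧ (¬p ∨ ¬q)) → (((p ∧ ¬q) ∨ ¬q) ∨ (p → ¬p))): 0 ≤ 0, so result = 1
(q ∧ p) = min(0.23, 0.67) = 0.23
¬(q ∧ p): Gödel ¬ of 0.23 = 0 (operand ≠ 0)
¬p: Gödel ¬ of 0.67 = 0 (operand ≠ 0)
(¬(q ∧ p) → ¬p): 0 ≤ 0, so result = 1
(((q ∧ (¬p ∨ ¬q)) → (((p ∧ ¬q) ∨ ¬q) ∨ (p → ¬p))) ∧ (¬(q ∧ p) → ¬p)) = min(1, 1) = 1
¬(((q ∧ (¬p ∨ ¬q)) → (((p ∧ ¬q) ∨ ¬q) ∨ (p → ¬p))) ∧ (¬(q ∧ p) → ¬p)): Gödel ¬ of 1 = 0 (operand ≠ 0)
¬¬(((q ∧ (¬p ∨ ¬q)) → (((p ∧ ¬q) ∨ ¬q) ∨ (p → ¬p))) ∧ (¬(q ∧ p) → ¬p)): Gödel ¬ of 0 = 1 (operand is 0)

1.00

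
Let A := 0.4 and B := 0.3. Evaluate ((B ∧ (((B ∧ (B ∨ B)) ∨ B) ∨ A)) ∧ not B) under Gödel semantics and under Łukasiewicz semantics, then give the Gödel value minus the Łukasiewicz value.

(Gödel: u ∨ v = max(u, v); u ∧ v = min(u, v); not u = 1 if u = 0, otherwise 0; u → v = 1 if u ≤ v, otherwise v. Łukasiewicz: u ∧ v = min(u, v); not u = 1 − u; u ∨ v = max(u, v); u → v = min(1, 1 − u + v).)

-0.30

Gödel evaluation:
  (B ∨ B) = max(0.3, 0.3) = 0.3
  (B ∧ (B ∨ B)) = min(0.3, 0.3) = 0.3
  ((B ∧ (B ∨ B)) ∨ B) = max(0.3, 0.3) = 0.3
  (((B ∧ (B ∨ B)) ∨ B) ∨ A) = max(0.3, 0.4) = 0.4
  (B ∧ (((B ∧ (B ∨ B)) ∨ B) ∨ A)) = min(0.3, 0.4) = 0.3
  not B: Gödel ¬ of 0.3 = 0 (operand ≠ 0)
  ((B ∧ (((B ∧ (B ∨ B)) ∨ B) ∨ A)) ∧ not B) = min(0.3, 0) = 0
  Gödel value = 0
Łukasiewicz evaluation:
  (B ∨ B) = max(0.3, 0.3) = 0.3
  (B ∧ (B ∨ B)) = min(0.3, 0.3) = 0.3
  ((B ∧ (B ∨ B)) ∨ B) = max(0.3, 0.3) = 0.3
  (((B ∧ (B ∨ B)) ∨ B) ∨ A) = max(0.3, 0.4) = 0.4
  (B ∧ (((B ∧ (B ∨ B)) ∨ B) ∨ A)) = min(0.3, 0.4) = 0.3
  not B: Łukasiewicz ¬ gives 1 − 0.3 = 0.7
  ((B ∧ (((B ∧ (B ∨ B)) ∨ B) ∨ A)) ∧ not B) = min(0.3, 0.7) = 0.3
  Łukasiewicz value = 0.3
Difference: 0 − 0.3 = -0.30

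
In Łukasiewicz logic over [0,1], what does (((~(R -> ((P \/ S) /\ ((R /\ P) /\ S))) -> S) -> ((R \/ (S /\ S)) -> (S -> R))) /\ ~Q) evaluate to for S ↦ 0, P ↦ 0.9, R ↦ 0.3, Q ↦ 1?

0.00

(P \/ S) = max(0.9, 0) = 0.9
(R /\ P) = min(0.3, 0.9) = 0.3
((R /\ P) /\ S) = min(0.3, 0) = 0
((P \/ S) /\ ((R /\ P) /\ S)) = min(0.9, 0) = 0
(R -> ((P \/ S) /\ ((R /\ P) /\ S))): min(1, 1 − 0.3 + 0) = 0.7
~(R -> ((P \/ S) /\ ((R /\ P) /\ S))): Łukasiewicz ¬ gives 1 − 0.7 = 0.3
(~(R -> ((P \/ S) /\ ((R /\ P) /\ S))) -> S): min(1, 1 − 0.3 + 0) = 0.7
(S /\ S) = min(0, 0) = 0
(R \/ (S /\ S)) = max(0.3, 0) = 0.3
(S -> R): min(1, 1 − 0 + 0.3) = 1
((R \/ (S /\ S)) -> (S -> R)): min(1, 1 − 0.3 + 1) = 1
((~(R -> ((P \/ S) /\ ((R /\ P) /\ S))) -> S) -> ((R \/ (S /\ S)) -> (S -> R))): min(1, 1 − 0.7 + 1) = 1
~Q: Łukasiewicz ¬ gives 1 − 1 = 0
(((~(R -> ((P \/ S) /\ ((R /\ P) /\ S))) -> S) -> ((R \/ (S /\ S)) -> (S -> R))) /\ ~Q) = min(1, 0) = 0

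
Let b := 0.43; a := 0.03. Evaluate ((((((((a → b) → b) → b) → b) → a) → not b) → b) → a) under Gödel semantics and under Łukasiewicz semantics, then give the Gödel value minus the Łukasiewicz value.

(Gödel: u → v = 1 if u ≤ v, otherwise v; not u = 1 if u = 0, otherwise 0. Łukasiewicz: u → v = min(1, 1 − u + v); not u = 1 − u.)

-0.54

Gödel evaluation:
  (a → b): 0.03 ≤ 0.43, so result = 1
  ((a → b) → b): 1 > 0.43, so result = 0.43
  (((a → b) → b) → b): 0.43 ≤ 0.43, so result = 1
  ((((a → b) → b) → b) → b): 1 > 0.43, so result = 0.43
  (((((a → b) → b) → b) → b) → a): 0.43 > 0.03, so result = 0.03
  not b: Gödel ¬ of 0.43 = 0 (operand ≠ 0)
  ((((((a → b) → b) → b) → b) → a) → not b): 0.03 > 0, so result = 0
  (((((((a → b) → b) → b) → b) → a) → not b) → b): 0 ≤ 0.43, so result = 1
  ((((((((a → b) → b) → b) → b) → a) → not b) → b) → a): 1 > 0.03, so result = 0.03
  Gödel value = 0.03
Łukasiewicz evaluation:
  (a → b): min(1, 1 − 0.03 + 0.43) = 1
  ((a → b) → b): min(1, 1 − 1 + 0.43) = 0.43
  (((a → b) → b) → b): min(1, 1 − 0.43 + 0.43) = 1
  ((((a → b) → b) → b) → b): min(1, 1 − 1 + 0.43) = 0.43
  (((((a → b) → b) → b) → b) → a): min(1, 1 − 0.43 + 0.03) = 0.6
  not b: Łukasiewicz ¬ gives 1 − 0.43 = 0.57
  ((((((a → b) → b) → b) → b) → a) → not b): min(1, 1 − 0.6 + 0.57) = 0.97
  (((((((a → b) → b) → b) → b) → a) → not b) → b): min(1, 1 − 0.97 + 0.43) = 0.46
  ((((((((a → b) → b) → b) → b) → a) → not b) → b) → a): min(1, 1 − 0.46 + 0.03) = 0.57
  Łukasiewicz value = 0.57
Difference: 0.03 − 0.57 = -0.54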